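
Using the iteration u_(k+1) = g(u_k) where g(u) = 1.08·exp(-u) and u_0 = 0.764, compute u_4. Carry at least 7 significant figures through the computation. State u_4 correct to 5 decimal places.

0.61562

u_1 = g(0.764000) = 0.503063
u_2 = g(0.503063) = 0.653049
u_3 = g(0.653049) = 0.562093
u_4 = g(0.562093) = 0.615616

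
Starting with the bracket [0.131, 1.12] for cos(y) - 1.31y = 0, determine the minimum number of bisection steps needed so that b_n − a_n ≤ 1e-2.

Initial width b − a = 1.12 − 0.131 = 0.989000.
After n steps the width is (b−a)/2^n; need (b−a)/2^n ≤ 1e-2.
So n ≥ log₂(0.989000/1e-2) = log₂(98.9000) ≈ 6.6279.
Hence n = 7.

7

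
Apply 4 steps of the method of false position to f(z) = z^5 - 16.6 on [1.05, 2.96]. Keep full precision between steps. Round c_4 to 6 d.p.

f(1.050000) = -15.323718, f(2.960000) = 210.626278
step 1: c = 1.179534, f(c) = -14.316752 < 0 → new bracket [1.179534, 2.960000]
step 2: c = 1.292854, f(c) = -12.988001 < 0 → new bracket [1.292854, 2.960000]
step 3: c = 1.389686, f(c) = -11.416981 < 0 → new bracket [1.389686, 2.960000]
step 4: c = 1.470428, f(c) = -9.725859 < 0 → new bracket [1.470428, 2.960000]

1.470428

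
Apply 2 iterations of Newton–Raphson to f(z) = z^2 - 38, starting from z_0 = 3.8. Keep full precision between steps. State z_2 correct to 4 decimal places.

6.2036

f'(z) = 2z
z_0 = 3.800000: f = -23.560000, f' = 7.600000 → z_1 = 3.800000 - (-23.560000)/(7.600000) = 6.900000
z_1 = 6.900000: f = 9.610000, f' = 13.800000 → z_2 = 6.900000 - (9.610000)/(13.800000) = 6.203623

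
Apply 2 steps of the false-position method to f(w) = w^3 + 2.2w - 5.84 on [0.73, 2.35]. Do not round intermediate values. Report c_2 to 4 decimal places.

f(0.730000) = -3.844983, f(2.350000) = 12.307875
step 1: c = 1.115620, f(c) = -1.997124 < 0 → new bracket [1.115620, 2.350000]
step 2: c = 1.287952, f(c) = -0.870022 < 0 → new bracket [1.287952, 2.350000]

1.2880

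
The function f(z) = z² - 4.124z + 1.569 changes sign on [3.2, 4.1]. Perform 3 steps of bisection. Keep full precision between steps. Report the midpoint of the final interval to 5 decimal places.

f(3.200000) = -1.387800, f(4.100000) = 1.470600 (opposite signs)
step 1: m = 3.650000, f(m) = -0.161100 < 0 → root in [3.650000, 4.100000]
step 2: m = 3.875000, f(m) = 0.604125 > 0 → root in [3.650000, 3.875000]
step 3: m = 3.762500, f(m) = 0.208856 > 0 → root in [3.650000, 3.762500]
Midpoint of [3.650000, 3.762500] = 3.706250

3.70625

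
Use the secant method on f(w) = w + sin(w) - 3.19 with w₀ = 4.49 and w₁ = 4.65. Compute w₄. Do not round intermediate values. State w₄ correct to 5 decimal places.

3.85574

Secant update: w_(k+1) = w_k − f(w_k)·(w_k − w_(k-1))/(f(w_k) − f(w_(k-1))).
f(w_0) = 0.324627, f(w_1) = 0.461946
w_2 = 4.650000 - (0.461946)·(4.650000 - 4.490000)/(0.461946 - (0.324627)) = 4.111754; f(w_2) = 0.096777
w_3 = 4.111754 - (0.096777)·(4.111754 - 4.650000)/(0.096777 - (0.461946)) = 3.969108; f(w_3) = 0.042856
w_4 = 3.969108 - (0.042856)·(3.969108 - 4.111754)/(0.042856 - (0.096777)) = 3.855736; f(w_4) = 0.010766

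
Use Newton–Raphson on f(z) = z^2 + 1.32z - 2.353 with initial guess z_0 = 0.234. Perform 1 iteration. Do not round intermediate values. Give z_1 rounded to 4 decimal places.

Newton update: z ← z − f(z)/f'(z).
f'(z) = 2z + 1.32
z_0 = 0.234000: f = -1.989364, f' = 1.788000 → z_1 = 0.234000 - (-1.989364)/(1.788000) = 1.346620

1.3466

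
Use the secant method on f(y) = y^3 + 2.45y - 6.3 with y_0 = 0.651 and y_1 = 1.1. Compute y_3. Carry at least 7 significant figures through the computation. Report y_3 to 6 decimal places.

1.389024

f(y_0) = -4.429156, f(y_1) = -2.274000
y_2 = 1.100000 - (-2.274000)·(1.100000 - 0.651000)/(-2.274000 - (-4.429156)) = 1.573760; f(y_2) = 1.453473
y_3 = 1.573760 - (1.453473)·(1.573760 - 1.100000)/(1.453473 - (-2.274000)) = 1.389024; f(y_3) = -0.216924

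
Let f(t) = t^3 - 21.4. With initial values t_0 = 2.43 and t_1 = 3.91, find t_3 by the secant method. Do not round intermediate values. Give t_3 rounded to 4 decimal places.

2.7386

f(t_0) = -7.051093, f(t_1) = 38.376471
t_2 = 3.910000 - (38.376471)·(3.910000 - 2.430000)/(38.376471 - (-7.051093)) = 2.659720; f(t_2) = -2.584848
t_3 = 2.659720 - (-2.584848)·(2.659720 - 3.910000)/(-2.584848 - (38.376471)) = 2.738618; f(t_3) = -0.860278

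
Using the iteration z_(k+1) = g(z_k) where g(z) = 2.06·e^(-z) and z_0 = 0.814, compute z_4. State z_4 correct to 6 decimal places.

0.836672

z_1 = g(0.814000) = 0.912749
z_2 = g(0.912749) = 0.826923
z_3 = g(0.826923) = 0.901029
z_4 = g(0.901029) = 0.836672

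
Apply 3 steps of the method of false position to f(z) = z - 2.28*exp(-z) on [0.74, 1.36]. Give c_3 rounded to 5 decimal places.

0.91408

f(0.740000) = -0.347820, f(1.360000) = 0.774813
step 1: c = 0.932091, f(c) = 0.034388 > 0 → new bracket [0.740000, 0.932091]
step 2: c = 0.914808, f(c) = 0.001455 > 0 → new bracket [0.740000, 0.914808]
step 3: c = 0.914080, f(c) = 0.000061 > 0 → new bracket [0.740000, 0.914080]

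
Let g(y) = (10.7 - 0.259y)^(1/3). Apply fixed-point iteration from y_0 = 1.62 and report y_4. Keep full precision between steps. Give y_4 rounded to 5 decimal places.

2.16440

y_1 = g(1.620000) = 2.174388
y_2 = g(2.174388) = 2.164217
y_3 = g(2.164217) = 2.164404
y_4 = g(2.164404) = 2.164401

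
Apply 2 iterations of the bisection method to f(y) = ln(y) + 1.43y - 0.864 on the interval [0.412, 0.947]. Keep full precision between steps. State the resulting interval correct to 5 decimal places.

f(0.412000) = -1.161572, f(0.947000) = 0.435754 (opposite signs)
step 1: m = 0.679500, f(m) = -0.278713 < 0 → root in [0.679500, 0.947000]
step 2: m = 0.813250, f(m) = 0.092231 > 0 → root in [0.679500, 0.813250]

[0.67950, 0.81325]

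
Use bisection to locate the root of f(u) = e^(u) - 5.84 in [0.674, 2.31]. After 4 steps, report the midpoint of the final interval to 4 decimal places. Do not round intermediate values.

1.7476

f(0.674000) = -3.877930, f(2.310000) = 4.234425 (opposite signs)
step 1: m = 1.492000, f(m) = -1.394021 < 0 → root in [1.492000, 2.310000]
step 2: m = 1.901000, f(m) = 0.852584 > 0 → root in [1.492000, 1.901000]
step 3: m = 1.696500, f(m) = -0.385178 < 0 → root in [1.696500, 1.901000]
step 4: m = 1.798750, f(m) = 0.202090 > 0 → root in [1.696500, 1.798750]
Midpoint of [1.696500, 1.798750] = 1.747625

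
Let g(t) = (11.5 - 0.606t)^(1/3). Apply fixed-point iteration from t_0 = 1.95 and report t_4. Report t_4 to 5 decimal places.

t_1 = g(1.950000) = 2.177055
t_2 = g(2.177055) = 2.167335
t_3 = g(2.167335) = 2.167752
t_4 = g(2.167752) = 2.167734

2.16773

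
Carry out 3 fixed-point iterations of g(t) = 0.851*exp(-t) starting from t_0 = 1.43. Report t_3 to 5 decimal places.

t_1 = g(1.430000) = 0.203652
t_2 = g(0.203652) = 0.694200
t_3 = g(0.694200) = 0.425052

0.42505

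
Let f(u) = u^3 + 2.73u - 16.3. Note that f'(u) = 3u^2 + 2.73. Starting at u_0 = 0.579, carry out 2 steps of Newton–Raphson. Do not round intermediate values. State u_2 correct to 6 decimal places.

Newton update: u ← u − f(u)/f'(u).
u_0 = 0.579000: f = -14.525225, f' = 3.735723 → u_1 = 0.579000 - (-14.525225)/(3.735723) = 4.467197
u_1 = 4.467197: f = 85.042132, f' = 62.597536 → u_2 = 4.467197 - (85.042132)/(62.597536) = 3.108643

3.108643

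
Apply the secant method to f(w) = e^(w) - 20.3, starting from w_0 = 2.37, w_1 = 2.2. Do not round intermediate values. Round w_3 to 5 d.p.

f(w_0) = -9.602608, f(w_1) = -11.274987
w_2 = 2.200000 - (-11.274987)·(2.200000 - 2.370000)/(-11.274987 - (-9.602608)) = 3.346121; f(w_2) = 8.092373
w_3 = 3.346121 - (8.092373)·(3.346121 - 2.200000)/(8.092373 - (-11.274987)) = 2.867231; f(w_3) = -2.711759

2.86723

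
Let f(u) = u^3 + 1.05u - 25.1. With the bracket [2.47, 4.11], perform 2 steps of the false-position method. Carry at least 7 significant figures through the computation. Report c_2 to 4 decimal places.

f(2.470000) = -7.437277, f(4.110000) = 48.642031
step 1: c = 2.687498, f(c) = -2.867283 < 0 → new bracket [2.687498, 4.110000]
step 2: c = 2.766682, f(c) = -1.017336 < 0 → new bracket [2.766682, 4.110000]

2.7667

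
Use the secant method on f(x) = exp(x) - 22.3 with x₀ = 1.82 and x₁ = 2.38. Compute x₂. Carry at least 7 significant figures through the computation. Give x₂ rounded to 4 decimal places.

f(x_0) = -16.128142, f(x_1) = -11.495097
x_2 = 2.380000 - (-11.495097)·(2.380000 - 1.820000)/(-11.495097 - (-16.128142)) = 3.769422; f(x_2) = 21.055004

3.7694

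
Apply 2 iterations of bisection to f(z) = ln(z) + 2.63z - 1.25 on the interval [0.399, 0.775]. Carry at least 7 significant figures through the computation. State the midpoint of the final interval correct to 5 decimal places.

0.63400

f(0.399000) = -1.119424, f(0.775000) = 0.533358 (opposite signs)
step 1: m = 0.587000, f(m) = -0.238920 < 0 → root in [0.587000, 0.775000]
step 2: m = 0.681000, f(m) = 0.156837 > 0 → root in [0.587000, 0.681000]
Midpoint of [0.587000, 0.681000] = 0.634000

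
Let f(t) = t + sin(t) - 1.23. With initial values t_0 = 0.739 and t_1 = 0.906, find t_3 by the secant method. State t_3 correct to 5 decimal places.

0.63631

Secant update: t_(k+1) = t_k − f(t_k)·(t_k − t_(k-1))/(f(t_k) − f(t_(k-1))).
f(t_0) = 0.182549, f(t_1) = 0.463042
t_2 = 0.906000 - (0.463042)·(0.906000 - 0.739000)/(0.463042 - (0.182549)) = 0.630314; f(t_2) = -0.010288
t_3 = 0.630314 - (-0.010288)·(0.630314 - 0.906000)/(-0.010288 - (0.463042)) = 0.636306; f(t_3) = 0.000534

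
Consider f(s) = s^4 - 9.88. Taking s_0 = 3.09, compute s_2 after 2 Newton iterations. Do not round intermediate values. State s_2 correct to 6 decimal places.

f'(s) = 4s^3
s_0 = 3.090000: f = 81.286214, f' = 118.014516 → s_1 = 3.090000 - (81.286214)/(118.014516) = 2.401219
s_1 = 2.401219: f = 23.365030, f' = 55.380267 → s_2 = 2.401219 - (23.365030)/(55.380267) = 1.979317

1.979317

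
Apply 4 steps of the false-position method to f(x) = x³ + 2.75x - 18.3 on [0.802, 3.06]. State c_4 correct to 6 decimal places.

2.282343

f(0.802000) = -15.578650, f(3.060000) = 18.767616
step 1: c = 1.826175, f(c) = -7.187878 < 0 → new bracket [1.826175, 3.060000]
step 2: c = 2.167859, f(c) = -2.150284 < 0 → new bracket [2.167859, 3.060000]
step 3: c = 2.259568, f(c) = -0.549627 < 0 → new bracket [2.259568, 3.060000]
step 4: c = 2.282343, f(c) = -0.134635 < 0 → new bracket [2.282343, 3.060000]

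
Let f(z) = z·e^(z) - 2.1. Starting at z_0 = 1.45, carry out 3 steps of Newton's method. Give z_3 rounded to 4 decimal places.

0.8756

f'(z) = (z + 1)·e^(z)
z_0 = 1.450000: f = 4.081516, f' = 10.444631 → z_1 = 1.450000 - (4.081516)/(10.444631) = 1.059224
z_1 = 1.059224: f = 0.954939, f' = 5.939070 → z_2 = 1.059224 - (0.954939)/(5.939070) = 0.898434
z_2 = 0.898434: f = 0.106334, f' = 4.662089 → z_3 = 0.898434 - (0.106334)/(4.662089) = 0.875626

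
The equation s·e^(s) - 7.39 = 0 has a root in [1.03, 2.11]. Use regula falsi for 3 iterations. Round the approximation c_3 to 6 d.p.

1.535204

f(1.030000) = -4.504902, f(2.110000) = 10.013789
step 1: c = 1.365106, f(c) = -2.044060 < 0 → new bracket [1.365106, 2.110000]
step 2: c = 1.491381, f(c) = -0.763456 < 0 → new bracket [1.491381, 2.110000]
step 3: c = 1.535204, f(c) = -0.263169 < 0 → new bracket [1.535204, 2.110000]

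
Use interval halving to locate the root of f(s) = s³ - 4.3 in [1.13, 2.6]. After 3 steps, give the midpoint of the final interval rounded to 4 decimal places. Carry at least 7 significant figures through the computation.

1.5894

f(1.130000) = -2.857103, f(2.600000) = 13.276000 (opposite signs)
step 1: m = 1.865000, f(m) = 2.186890 > 0 → root in [1.130000, 1.865000]
step 2: m = 1.497500, f(m) = -0.941847 < 0 → root in [1.497500, 1.865000]
step 3: m = 1.681250, f(m) = 0.452224 > 0 → root in [1.497500, 1.681250]
Midpoint of [1.497500, 1.681250] = 1.589375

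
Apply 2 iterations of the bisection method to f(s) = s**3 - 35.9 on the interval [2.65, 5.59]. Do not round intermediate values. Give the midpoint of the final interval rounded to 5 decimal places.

3.01750

f(2.650000) = -17.290375, f(5.590000) = 138.776879 (opposite signs)
step 1: m = 4.120000, f(m) = 34.034528 > 0 → root in [2.650000, 4.120000]
step 2: m = 3.385000, f(m) = 2.886092 > 0 → root in [2.650000, 3.385000]
Midpoint of [2.650000, 3.385000] = 3.017500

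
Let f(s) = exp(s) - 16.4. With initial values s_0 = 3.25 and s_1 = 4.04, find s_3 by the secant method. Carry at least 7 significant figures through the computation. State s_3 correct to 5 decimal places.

f(s_0) = 9.390340, f(s_1) = 40.426343
s_2 = 4.040000 - (40.426343)·(4.040000 - 3.250000)/(40.426343 - (9.390340)) = 3.010975; f(s_2) = 3.907198
s_3 = 3.010975 - (3.907198)·(3.010975 - 4.040000)/(3.907198 - (40.426343)) = 2.900880; f(s_3) = 1.790139

2.90088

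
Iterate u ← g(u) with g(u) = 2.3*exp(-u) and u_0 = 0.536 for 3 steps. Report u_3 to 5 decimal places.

u_1 = g(0.536000) = 1.345693
u_2 = g(1.345693) = 0.598826
u_3 = g(0.598826) = 1.263749

1.26375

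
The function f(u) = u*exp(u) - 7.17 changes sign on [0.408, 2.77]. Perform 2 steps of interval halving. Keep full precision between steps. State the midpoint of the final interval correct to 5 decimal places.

f(0.408000) = -6.556447, f(2.770000) = 37.035416 (opposite signs)
step 1: m = 1.589000, f(m) = 0.614269 > 0 → root in [0.408000, 1.589000]
step 2: m = 0.998500, f(m) = -4.459864 < 0 → root in [0.998500, 1.589000]
Midpoint of [0.998500, 1.589000] = 1.293750

1.29375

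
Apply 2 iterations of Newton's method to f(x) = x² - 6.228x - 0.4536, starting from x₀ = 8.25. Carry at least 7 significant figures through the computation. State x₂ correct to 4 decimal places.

6.3193

f'(x) = 2x - 6.228
x_0 = 8.250000: f = 16.227900, f' = 10.272000 → x_1 = 8.250000 - (16.227900)/(10.272000) = 6.670181
x_1 = 6.670181: f = 2.495828, f' = 7.112362 → x_2 = 6.670181 - (2.495828)/(7.112362) = 6.319267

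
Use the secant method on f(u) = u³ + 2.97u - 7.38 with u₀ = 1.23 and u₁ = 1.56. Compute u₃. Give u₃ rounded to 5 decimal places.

f(u_0) = -1.866033, f(u_1) = 1.049616
u_2 = 1.560000 - (1.049616)·(1.560000 - 1.230000)/(1.049616 - (-1.866033)) = 1.441202; f(u_2) = -0.106162
u_3 = 1.441202 - (-0.106162)·(1.441202 - 1.560000)/(-0.106162 - (1.049616)) = 1.452114; f(u_3) = -0.005243

1.45211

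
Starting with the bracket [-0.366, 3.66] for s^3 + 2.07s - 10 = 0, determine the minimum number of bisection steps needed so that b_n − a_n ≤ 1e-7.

Initial width b − a = 3.66 − -0.366 = 4.026000.
After n steps the width is (b−a)/2^n; need (b−a)/2^n ≤ 1e-7.
So n ≥ log₂(4.026000/1e-7) = log₂(40260000.0000) ≈ 25.2628.
Hence n = 26.

26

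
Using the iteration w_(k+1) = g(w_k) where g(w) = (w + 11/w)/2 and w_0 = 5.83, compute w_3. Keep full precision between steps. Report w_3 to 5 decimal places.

w_1 = g(5.830000) = 3.858396
w_2 = g(3.858396) = 3.354661
w_3 = g(3.354661) = 3.316840

3.31684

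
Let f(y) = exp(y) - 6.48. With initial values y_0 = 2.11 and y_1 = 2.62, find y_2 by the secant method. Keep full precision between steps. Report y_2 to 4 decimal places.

f(y_0) = 1.768241, f(y_1) = 7.255724
y_2 = 2.620000 - (7.255724)·(2.620000 - 2.110000)/(7.255724 - (1.768241)) = 1.945662; f(y_2) = 0.518262

1.9457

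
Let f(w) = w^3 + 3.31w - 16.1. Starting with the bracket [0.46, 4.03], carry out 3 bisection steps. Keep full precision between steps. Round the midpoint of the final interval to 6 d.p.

f(0.460000) = -14.480064, f(4.030000) = 62.690127 (opposite signs)
step 1: m = 2.245000, f(m) = 2.645806 > 0 → root in [0.460000, 2.245000]
step 2: m = 1.352500, f(m) = -9.149156 < 0 → root in [1.352500, 2.245000]
step 3: m = 1.798750, f(m) = -4.326279 < 0 → root in [1.798750, 2.245000]
Midpoint of [1.798750, 2.245000] = 2.021875

2.021875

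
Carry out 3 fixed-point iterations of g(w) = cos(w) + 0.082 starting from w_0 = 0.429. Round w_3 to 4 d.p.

0.8903

w_1 = g(0.429000) = 0.991382
w_2 = g(0.991382) = 0.629534
w_3 = g(0.629534) = 0.890302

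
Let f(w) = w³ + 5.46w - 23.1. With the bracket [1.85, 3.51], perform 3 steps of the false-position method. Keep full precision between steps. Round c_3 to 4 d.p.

f(1.850000) = -6.667375, f(3.510000) = 39.308151
step 1: c = 2.090733, f(c) = -2.545653 < 0 → new bracket [2.090733, 3.510000]
step 2: c = 2.177057, f(c) = -0.894945 < 0 → new bracket [2.177057, 3.510000]
step 3: c = 2.206729, f(c) = -0.305259 < 0 → new bracket [2.206729, 3.510000]

2.2067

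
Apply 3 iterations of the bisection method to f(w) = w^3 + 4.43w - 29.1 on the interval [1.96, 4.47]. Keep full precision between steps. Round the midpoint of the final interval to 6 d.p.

2.744375

f(1.960000) = -12.887664, f(4.470000) = 80.016723 (opposite signs)
step 1: m = 3.215000, f(m) = 18.373413 > 0 → root in [1.960000, 3.215000]
step 2: m = 2.587500, f(m) = -0.313658 < 0 → root in [2.587500, 3.215000]
step 3: m = 2.901250, f(m) = 8.173089 > 0 → root in [2.587500, 2.901250]
Midpoint of [2.587500, 2.901250] = 2.744375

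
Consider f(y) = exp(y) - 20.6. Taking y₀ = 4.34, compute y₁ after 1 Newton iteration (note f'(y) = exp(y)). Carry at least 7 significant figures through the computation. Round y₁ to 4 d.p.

Newton update: y ← y − f(y)/f'(y).
y_0 = 4.340000: f = 56.107539, f' = 76.707539 → y_1 = 4.340000 - (56.107539)/(76.707539) = 3.608552

3.6086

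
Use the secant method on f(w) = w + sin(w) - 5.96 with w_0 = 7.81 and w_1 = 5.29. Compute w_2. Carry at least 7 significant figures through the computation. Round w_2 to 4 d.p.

6.1621

Secant update: w_(k+1) = w_k − f(w_k)·(w_k − w_(k-1))/(f(w_k) − f(w_(k-1))).
f(w_0) = 2.849033, f(w_1) = -1.507769
w_2 = 5.290000 - (-1.507769)·(5.290000 - 7.810000)/(-1.507769 - (2.849033)) = 6.162103; f(w_2) = 0.081316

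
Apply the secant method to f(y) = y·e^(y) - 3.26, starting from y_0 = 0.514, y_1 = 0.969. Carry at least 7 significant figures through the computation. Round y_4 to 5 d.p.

1.09260

f(y_0) = -2.400610, f(y_1) = -0.706387
y_2 = 0.969000 - (-0.706387)·(0.969000 - 0.514000)/(-0.706387 - (-2.400610)) = 1.158707; f(y_2) = 0.431422
y_3 = 1.158707 - (0.431422)·(1.158707 - 0.969000)/(0.431422 - (-0.706387)) = 1.086776; f(y_3) = -0.038035
y_4 = 1.086776 - (-0.038035)·(1.086776 - 1.158707)/(-0.038035 - (0.431422)) = 1.092604; f(y_4) = -0.001825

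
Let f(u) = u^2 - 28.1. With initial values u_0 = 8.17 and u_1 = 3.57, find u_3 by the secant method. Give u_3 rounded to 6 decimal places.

5.387617

Secant update: u_(k+1) = u_k − f(u_k)·(u_k − u_(k-1))/(f(u_k) − f(u_(k-1))).
f(u_0) = 38.648900, f(u_1) = -15.355100
u_2 = 3.570000 - (-15.355100)·(3.570000 - 8.170000)/(-15.355100 - (38.648900)) = 4.877930; f(u_2) = -4.305797
u_3 = 4.877930 - (-4.305797)·(4.877930 - 3.570000)/(-4.305797 - (-15.355100)) = 5.387617; f(u_3) = 0.926415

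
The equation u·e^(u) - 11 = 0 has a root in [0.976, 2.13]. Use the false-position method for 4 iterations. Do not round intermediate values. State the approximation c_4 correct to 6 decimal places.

1.804797

False-position update: c = (a·f(b) − b·f(a))/(f(b) − f(a)); replace the endpoint whose sign matches f(c).
f(0.976000) = -8.409872, f(2.130000) = 6.923666
step 1: c = 1.608926, f(c) = -2.959489 < 0 → new bracket [1.608926, 2.130000]
step 2: c = 1.764960, f(c) = -0.690265 < 0 → new bracket [1.764960, 2.130000]
step 3: c = 1.798054, f(c) = -0.143551 < 0 → new bracket [1.798054, 2.130000]
step 4: c = 1.804797, f(c) = -0.029117 < 0 → new bracket [1.804797, 2.130000]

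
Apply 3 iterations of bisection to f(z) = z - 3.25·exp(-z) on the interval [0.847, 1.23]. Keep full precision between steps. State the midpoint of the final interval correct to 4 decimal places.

f(0.847000) = -0.546272, f(1.230000) = 0.280049 (opposite signs)
step 1: m = 1.038500, f(m) = -0.111952 < 0 → root in [1.038500, 1.230000]
step 2: m = 1.134250, f(m) = 0.088844 > 0 → root in [1.038500, 1.134250]
step 3: m = 1.086375, f(m) = -0.010297 < 0 → root in [1.086375, 1.134250]
Midpoint of [1.086375, 1.134250] = 1.110313

1.1103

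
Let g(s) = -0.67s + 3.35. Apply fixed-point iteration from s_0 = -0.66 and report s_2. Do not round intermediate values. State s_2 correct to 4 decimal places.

s_1 = g(-0.660000) = 3.792200
s_2 = g(3.792200) = 0.809226

0.8092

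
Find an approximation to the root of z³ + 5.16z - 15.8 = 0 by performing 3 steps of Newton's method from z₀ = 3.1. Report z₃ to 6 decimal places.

1.845640

f'(z) = 3z² + 5.16
z_0 = 3.100000: f = 29.987000, f' = 33.990000 → z_1 = 3.100000 - (29.987000)/(33.990000) = 2.217770
z_1 = 2.217770: f = 6.551802, f' = 19.915510 → z_2 = 2.217770 - (6.551802)/(19.915510) = 1.888790
z_2 = 1.888790: f = 0.684468, f' = 15.862584 → z_3 = 1.888790 - (0.684468)/(15.862584) = 1.845640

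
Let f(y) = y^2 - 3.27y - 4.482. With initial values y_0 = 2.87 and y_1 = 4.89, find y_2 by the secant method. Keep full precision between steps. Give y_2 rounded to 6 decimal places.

4.123898

f(y_0) = -5.630000, f(y_1) = 3.439800
y_2 = 4.890000 - (3.439800)·(4.890000 - 2.870000)/(3.439800 - (-5.630000)) = 4.123898; f(y_2) = -0.960614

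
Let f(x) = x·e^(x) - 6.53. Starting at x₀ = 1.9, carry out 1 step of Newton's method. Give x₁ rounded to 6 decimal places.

1.581615

f'(x) = (x + 1)·e^(x)
x_0 = 1.900000: f = 6.173199, f' = 19.389094 → x_1 = 1.900000 - (6.173199)/(19.389094) = 1.581615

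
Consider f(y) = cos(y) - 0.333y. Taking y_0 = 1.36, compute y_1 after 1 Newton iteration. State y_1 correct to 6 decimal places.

1.174137

f'(y) = -sin(y) - 0.333
y_0 = 1.360000: f = -0.243641, f' = -1.310865 → y_1 = 1.360000 - (-0.243641)/(-1.310865) = 1.174137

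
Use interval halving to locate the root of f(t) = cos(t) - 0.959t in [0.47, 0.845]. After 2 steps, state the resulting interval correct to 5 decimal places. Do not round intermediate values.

f(0.470000) = 0.440838, f(0.845000) = -0.146624 (opposite signs)
step 1: m = 0.657500, f(m) = 0.160980 > 0 → root in [0.657500, 0.845000]
step 2: m = 0.751250, f(m) = 0.010387 > 0 → root in [0.751250, 0.845000]

[0.75125, 0.84500]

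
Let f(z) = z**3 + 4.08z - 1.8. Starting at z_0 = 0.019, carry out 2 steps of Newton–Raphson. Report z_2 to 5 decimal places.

f'(z) = 3z**2 + 4.08
z_0 = 0.019000: f = -1.722473, f' = 4.081083 → z_1 = 0.019000 - (-1.722473)/(4.081083) = 0.441063
z_1 = 0.441063: f = 0.085339, f' = 4.663609 → z_2 = 0.441063 - (0.085339)/(4.663609) = 0.422764

0.42276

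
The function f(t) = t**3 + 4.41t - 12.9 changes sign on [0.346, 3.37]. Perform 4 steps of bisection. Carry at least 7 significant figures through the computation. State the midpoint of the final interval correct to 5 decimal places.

1.76350

f(0.346000) = -11.332718, f(3.370000) = 40.234453 (opposite signs)
step 1: m = 1.858000, f(m) = 1.707901 > 0 → root in [0.346000, 1.858000]
step 2: m = 1.102000, f(m) = -6.701907 < 0 → root in [1.102000, 1.858000]
step 3: m = 1.480000, f(m) = -3.131408 < 0 → root in [1.480000, 1.858000]
step 4: m = 1.669000, f(m) = -0.890609 < 0 → root in [1.669000, 1.858000]
Midpoint of [1.669000, 1.858000] = 1.763500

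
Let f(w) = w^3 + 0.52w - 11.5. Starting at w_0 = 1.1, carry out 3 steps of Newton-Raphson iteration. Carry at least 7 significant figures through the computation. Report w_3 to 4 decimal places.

2.2340

f'(w) = 3w^2 + 0.52
w_0 = 1.100000: f = -9.597000, f' = 4.150000 → w_1 = 1.100000 - (-9.597000)/(4.150000) = 3.412530
w_1 = 3.412530: f = 30.014664, f' = 35.456085 → w_2 = 3.412530 - (30.014664)/(35.456085) = 2.565999
w_2 = 2.565999: f = 6.729766, f' = 20.273060 → w_3 = 2.565999 - (6.729766)/(20.273060) = 2.234043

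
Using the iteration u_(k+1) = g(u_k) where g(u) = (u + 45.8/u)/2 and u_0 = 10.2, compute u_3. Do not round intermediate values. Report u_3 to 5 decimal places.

u_1 = g(10.200000) = 7.345098
u_2 = g(7.345098) = 6.790275
u_3 = g(6.790275) = 6.767608

6.76761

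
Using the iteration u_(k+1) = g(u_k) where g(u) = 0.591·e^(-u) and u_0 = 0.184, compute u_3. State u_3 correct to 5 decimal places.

u_1 = g(0.184000) = 0.491674
u_2 = g(0.491674) = 0.361457
u_3 = g(0.361457) = 0.411727

0.41173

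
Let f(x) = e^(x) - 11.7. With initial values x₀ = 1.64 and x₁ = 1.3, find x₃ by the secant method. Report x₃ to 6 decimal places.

Secant update: x_(k+1) = x_k − f(x_k)·(x_k − x_(k-1))/(f(x_k) − f(x_(k-1))).
f(x_0) = -6.544830, f(x_1) = -8.030703
x_2 = 1.300000 - (-8.030703)·(1.300000 - 1.640000)/(-8.030703 - (-6.544830)) = 3.137599; f(x_2) = 11.348472
x_3 = 3.137599 - (11.348472)·(3.137599 - 1.300000)/(11.348472 - (-8.030703)) = 2.061499; f(x_3) = -3.842263

2.061499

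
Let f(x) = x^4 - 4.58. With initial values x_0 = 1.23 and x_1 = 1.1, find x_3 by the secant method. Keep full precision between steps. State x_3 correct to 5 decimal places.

f(x_0) = -2.291134, f(x_1) = -3.115900
x_2 = 1.100000 - (-3.115900)·(1.100000 - 1.230000)/(-3.115900 - (-2.291134)) = 1.591129; f(x_2) = 1.829468
x_3 = 1.591129 - (1.829468)·(1.591129 - 1.100000)/(1.829468 - (-3.115900)) = 1.409443; f(x_3) = -0.633699

1.40944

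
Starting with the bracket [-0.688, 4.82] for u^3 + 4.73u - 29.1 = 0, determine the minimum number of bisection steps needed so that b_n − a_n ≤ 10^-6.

Initial width b − a = 4.82 − -0.688 = 5.508000.
After n steps the width is (b−a)/2^n; need (b−a)/2^n ≤ 10^-6.
So n ≥ log₂(5.508000/10^-6) = log₂(5508000.0000) ≈ 22.3931.
Hence n = 23.

23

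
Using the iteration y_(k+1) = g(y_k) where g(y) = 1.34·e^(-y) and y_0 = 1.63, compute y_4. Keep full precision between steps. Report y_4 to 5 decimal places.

0.83074

y_1 = g(1.630000) = 0.262546
y_2 = g(0.262546) = 1.030582
y_3 = g(1.030582) = 0.478111
y_4 = g(0.478111) = 0.830738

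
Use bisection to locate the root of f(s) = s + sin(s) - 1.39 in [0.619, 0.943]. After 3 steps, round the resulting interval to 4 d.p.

[0.7000, 0.7405]

f(0.619000) = -0.190779, f(0.943000) = 0.362324 (opposite signs)
step 1: m = 0.781000, f(m) = 0.094990 > 0 → root in [0.619000, 0.781000]
step 2: m = 0.700000, f(m) = -0.045782 < 0 → root in [0.700000, 0.781000]
step 3: m = 0.740500, f(m) = 0.025157 > 0 → root in [0.700000, 0.740500]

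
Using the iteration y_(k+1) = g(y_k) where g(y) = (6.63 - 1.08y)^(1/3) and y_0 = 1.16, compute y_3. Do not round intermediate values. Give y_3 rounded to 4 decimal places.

1.6887

y_1 = g(1.160000) = 1.751938
y_2 = g(1.751938) = 1.679560
y_3 = g(1.679560) = 1.688746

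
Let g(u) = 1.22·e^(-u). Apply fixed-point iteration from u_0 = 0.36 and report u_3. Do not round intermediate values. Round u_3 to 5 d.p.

0.72471

u_1 = g(0.360000) = 0.851165
u_2 = g(0.851165) = 0.520839
u_3 = g(0.520839) = 0.724707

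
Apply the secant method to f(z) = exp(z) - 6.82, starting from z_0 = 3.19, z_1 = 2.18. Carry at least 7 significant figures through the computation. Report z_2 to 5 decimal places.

Secant update: z_(k+1) = z_k − f(z_k)·(z_k − z_(k-1))/(f(z_k) − f(z_(k-1))).
f(z_0) = 17.468427, f(z_1) = 2.026306
z_2 = 2.180000 - (2.026306)·(2.180000 - 3.190000)/(2.026306 - (17.468427)) = 2.047468; f(z_2) = 0.928261

2.04747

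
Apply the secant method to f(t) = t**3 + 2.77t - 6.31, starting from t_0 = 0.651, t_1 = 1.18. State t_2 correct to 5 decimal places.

f(t_0) = -4.230836, f(t_1) = -1.398368
t_2 = 1.180000 - (-1.398368)·(1.180000 - 0.651000)/(-1.398368 - (-4.230836)) = 1.441163; f(t_2) = 0.675249

1.44116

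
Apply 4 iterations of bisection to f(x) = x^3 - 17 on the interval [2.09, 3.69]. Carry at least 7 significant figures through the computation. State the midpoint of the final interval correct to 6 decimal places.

2.540000

f(2.090000) = -7.870671, f(3.690000) = 33.243409 (opposite signs)
step 1: m = 2.890000, f(m) = 7.137569 > 0 → root in [2.090000, 2.890000]
step 2: m = 2.490000, f(m) = -1.561751 < 0 → root in [2.490000, 2.890000]
step 3: m = 2.690000, f(m) = 2.465109 > 0 → root in [2.490000, 2.690000]
step 4: m = 2.590000, f(m) = 0.373979 > 0 → root in [2.490000, 2.590000]
Midpoint of [2.490000, 2.590000] = 2.540000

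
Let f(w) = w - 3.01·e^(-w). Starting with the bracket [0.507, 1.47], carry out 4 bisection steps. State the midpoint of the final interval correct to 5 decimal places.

1.07878

f(0.507000) = -1.305922, f(1.470000) = 0.777924 (opposite signs)
step 1: m = 0.988500, f(m) = -0.131625 < 0 → root in [0.988500, 1.470000]
step 2: m = 1.229250, f(m) = 0.348789 > 0 → root in [0.988500, 1.229250]
step 3: m = 1.108875, f(m) = 0.115786 > 0 → root in [0.988500, 1.108875]
step 4: m = 1.048687, f(m) = -0.006009 < 0 → root in [1.048687, 1.108875]
Midpoint of [1.048687, 1.108875] = 1.078781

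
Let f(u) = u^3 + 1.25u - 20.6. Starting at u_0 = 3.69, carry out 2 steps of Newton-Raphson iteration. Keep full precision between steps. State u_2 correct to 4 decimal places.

f'(u) = 3u^2 + 1.25
u_0 = 3.690000: f = 34.255909, f' = 42.098300 → u_1 = 3.690000 - (34.255909)/(42.098300) = 2.876288
u_1 = 2.876288: f = 6.790974, f' = 26.069091 → u_2 = 2.876288 - (6.790974)/(26.069091) = 2.615789

2.6158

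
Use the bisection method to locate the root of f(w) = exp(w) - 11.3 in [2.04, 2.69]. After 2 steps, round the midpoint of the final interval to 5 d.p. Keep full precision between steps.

f(2.040000) = -3.609391, f(2.690000) = 3.431676 (opposite signs)
step 1: m = 2.365000, f(m) = -0.655961 < 0 → root in [2.365000, 2.690000]
step 2: m = 2.527500, f(m) = 1.222162 > 0 → root in [2.365000, 2.527500]
Midpoint of [2.365000, 2.527500] = 2.446250

2.44625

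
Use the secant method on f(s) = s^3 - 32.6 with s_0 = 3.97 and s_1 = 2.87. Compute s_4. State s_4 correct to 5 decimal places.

f(s_0) = 29.970773, f(s_1) = -8.960097
s_2 = 2.870000 - (-8.960097)·(2.870000 - 3.970000)/(-8.960097 - (29.970773)) = 3.123169; f(s_2) = -2.136020
s_3 = 3.123169 - (-2.136020)·(3.123169 - 2.870000)/(-2.136020 - (-8.960097)) = 3.202415; f(s_3) = 0.242232
s_4 = 3.202415 - (0.242232)·(3.202415 - 3.123169)/(0.242232 - (-2.136020)) = 3.194343; f(s_4) = -0.005469

3.19434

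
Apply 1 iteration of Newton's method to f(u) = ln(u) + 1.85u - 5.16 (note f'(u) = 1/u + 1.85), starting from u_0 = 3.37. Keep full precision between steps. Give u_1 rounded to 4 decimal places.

Newton update: u ← u − f(u)/f'(u).
u_0 = 3.370000: f = 2.289413, f' = 2.146736 → u_1 = 3.370000 - (2.289413)/(2.146736) = 2.303538

2.3035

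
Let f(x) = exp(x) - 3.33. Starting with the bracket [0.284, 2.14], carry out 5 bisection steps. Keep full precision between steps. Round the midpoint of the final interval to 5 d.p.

1.18300

f(0.284000) = -2.001567, f(2.140000) = 5.169438 (opposite signs)
step 1: m = 1.212000, f(m) = 0.030198 > 0 → root in [0.284000, 1.212000]
step 2: m = 0.748000, f(m) = -1.217230 < 0 → root in [0.748000, 1.212000]
step 3: m = 0.980000, f(m) = -0.665544 < 0 → root in [0.980000, 1.212000]
step 4: m = 1.096000, f(m) = -0.337827 < 0 → root in [1.096000, 1.212000]
step 5: m = 1.154000, f(m) = -0.159149 < 0 → root in [1.154000, 1.212000]
Midpoint of [1.154000, 1.212000] = 1.183000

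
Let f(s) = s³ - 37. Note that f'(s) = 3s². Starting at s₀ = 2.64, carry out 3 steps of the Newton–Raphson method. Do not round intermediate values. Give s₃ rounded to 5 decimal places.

s_0 = 2.640000: f = -18.600256, f' = 20.908800 → s_1 = 2.640000 - (-18.600256)/(20.908800) = 3.529590
s_1 = 3.529590: f = 6.971646, f' = 37.374013 → s_2 = 3.529590 - (6.971646)/(37.374013) = 3.343053
s_2 = 3.343053: f = 0.361958, f' = 33.528002 → s_3 = 3.343053 - (0.361958)/(33.528002) = 3.332257

3.33226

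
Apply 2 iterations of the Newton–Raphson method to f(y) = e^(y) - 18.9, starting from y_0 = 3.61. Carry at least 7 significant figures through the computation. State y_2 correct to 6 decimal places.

f'(y) = e^(y)
y_0 = 3.610000: f = 18.066053, f' = 36.966053 → y_1 = 3.610000 - (18.066053)/(36.966053) = 3.121280
y_1 = 3.121280: f = 3.775383, f' = 22.675383 → y_2 = 3.121280 - (3.775383)/(22.675383) = 2.954783

2.954783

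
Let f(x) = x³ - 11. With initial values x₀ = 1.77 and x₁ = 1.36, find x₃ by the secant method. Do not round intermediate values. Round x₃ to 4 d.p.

f(x_0) = -5.454767, f(x_1) = -8.484544
x_2 = 1.360000 - (-8.484544)·(1.360000 - 1.770000)/(-8.484544 - (-5.454767)) = 2.508158; f(x_2) = 4.778464
x_3 = 2.508158 - (4.778464)·(2.508158 - 1.360000)/(4.778464 - (-8.484544)) = 2.094494; f(x_3) = -1.811656

2.0945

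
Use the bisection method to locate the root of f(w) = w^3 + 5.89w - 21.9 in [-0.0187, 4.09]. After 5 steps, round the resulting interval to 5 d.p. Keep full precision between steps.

[2.03565, 2.16405]

f(-0.018700) = -22.010150, f(4.090000) = 70.608029 (opposite signs)
step 1: m = 2.035650, f(m) = -1.474551 < 0 → root in [2.035650, 4.090000]
step 2: m = 3.062825, f(m) = 24.872085 > 0 → root in [2.035650, 3.062825]
step 3: m = 2.549238, f(m) = 9.681514 > 0 → root in [2.035650, 2.549238]
step 4: m = 2.292444, f(m) = 3.649970 > 0 → root in [2.035650, 2.292444]
step 5: m = 2.164047, f(m) = 0.980682 > 0 → root in [2.035650, 2.164047]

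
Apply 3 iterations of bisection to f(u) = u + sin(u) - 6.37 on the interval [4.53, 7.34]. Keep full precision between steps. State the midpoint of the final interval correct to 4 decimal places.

6.4619

f(4.530000) = -2.823413, f(7.340000) = 1.840794 (opposite signs)
step 1: m = 5.935000, f(m) = -0.776193 < 0 → root in [5.935000, 7.340000]
step 2: m = 6.637500, f(m) = 0.614448 > 0 → root in [5.935000, 6.637500]
step 3: m = 6.286250, f(m) = -0.080685 < 0 → root in [6.286250, 6.637500]
Midpoint of [6.286250, 6.637500] = 6.461875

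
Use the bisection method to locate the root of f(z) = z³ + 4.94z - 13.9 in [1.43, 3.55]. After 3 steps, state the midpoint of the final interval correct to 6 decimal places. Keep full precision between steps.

f(1.430000) = -3.911593, f(3.550000) = 48.375875 (opposite signs)
step 1: m = 2.490000, f(m) = 13.838849 > 0 → root in [1.430000, 2.490000]
step 2: m = 1.960000, f(m) = 3.311936 > 0 → root in [1.430000, 1.960000]
step 3: m = 1.695000, f(m) = -0.656923 < 0 → root in [1.695000, 1.960000]
Midpoint of [1.695000, 1.960000] = 1.827500

1.827500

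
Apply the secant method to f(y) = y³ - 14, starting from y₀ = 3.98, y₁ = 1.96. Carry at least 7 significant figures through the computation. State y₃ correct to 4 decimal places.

f(y_0) = 49.044792, f(y_1) = -6.470464
y_2 = 1.960000 - (-6.470464)·(1.960000 - 3.980000)/(-6.470464 - (49.044792)) = 2.195437; f(y_2) = -3.418120
y_3 = 2.195437 - (-3.418120)·(2.195437 - 1.960000)/(-3.418120 - (-6.470464)) = 2.459087; f(y_3) = 0.870368

2.4591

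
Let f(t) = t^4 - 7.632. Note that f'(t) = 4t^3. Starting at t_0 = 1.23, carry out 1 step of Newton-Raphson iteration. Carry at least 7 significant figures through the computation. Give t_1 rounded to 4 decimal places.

1.9478

t_0 = 1.230000: f = -5.343134, f' = 7.443468 → t_1 = 1.230000 - (-5.343134)/(7.443468) = 1.947829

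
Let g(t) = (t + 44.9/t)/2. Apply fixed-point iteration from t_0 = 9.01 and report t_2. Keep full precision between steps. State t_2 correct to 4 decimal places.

6.7070

t_1 = g(9.010000) = 6.996676
t_2 = g(6.996676) = 6.707005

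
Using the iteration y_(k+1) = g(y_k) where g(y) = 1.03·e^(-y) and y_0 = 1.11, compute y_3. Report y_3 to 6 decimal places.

0.494617

y_1 = g(1.110000) = 0.339446
y_2 = g(0.339446) = 0.733530
y_3 = g(0.733530) = 0.494617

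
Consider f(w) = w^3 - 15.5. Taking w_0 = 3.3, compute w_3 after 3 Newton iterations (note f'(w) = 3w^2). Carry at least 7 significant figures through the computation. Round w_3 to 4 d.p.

w_0 = 3.300000: f = 20.437000, f' = 32.670000 → w_1 = 3.300000 - (20.437000)/(32.670000) = 2.674441
w_1 = 2.674441: f = 3.629308, f' = 21.457910 → w_2 = 2.674441 - (3.629308)/(21.457910) = 2.505305
w_2 = 2.505305: f = 0.224685, f' = 18.829663 → w_3 = 2.505305 - (0.224685)/(18.829663) = 2.493373

2.4934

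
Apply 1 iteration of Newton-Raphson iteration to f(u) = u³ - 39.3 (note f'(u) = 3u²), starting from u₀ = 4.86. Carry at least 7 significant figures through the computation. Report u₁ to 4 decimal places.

u_0 = 4.860000: f = 75.491256, f' = 70.858800 → u_1 = 4.860000 - (75.491256)/(70.858800) = 3.794624

3.7946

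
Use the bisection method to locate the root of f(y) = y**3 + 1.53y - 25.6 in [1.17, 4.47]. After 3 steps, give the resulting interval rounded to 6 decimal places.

f(1.170000) = -22.208287, f(4.470000) = 70.553723 (opposite signs)
step 1: m = 2.820000, f(m) = 1.140368 > 0 → root in [1.170000, 2.820000]
step 2: m = 1.995000, f(m) = -14.607500 < 0 → root in [1.995000, 2.820000]
step 3: m = 2.407500, f(m) = -7.962520 < 0 → root in [2.407500, 2.820000]

[2.407500, 2.820000]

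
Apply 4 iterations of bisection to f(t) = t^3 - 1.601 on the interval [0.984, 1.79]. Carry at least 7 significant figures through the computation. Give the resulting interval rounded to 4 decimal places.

f(0.984000) = -0.648236, f(1.790000) = 4.134339 (opposite signs)
step 1: m = 1.387000, f(m) = 1.067268 > 0 → root in [0.984000, 1.387000]
step 2: m = 1.185500, f(m) = 0.065114 > 0 → root in [0.984000, 1.185500]
step 3: m = 1.084750, f(m) = -0.324594 < 0 → root in [1.084750, 1.185500]
step 4: m = 1.135125, f(m) = -0.138381 < 0 → root in [1.135125, 1.185500]

[1.1351, 1.1855]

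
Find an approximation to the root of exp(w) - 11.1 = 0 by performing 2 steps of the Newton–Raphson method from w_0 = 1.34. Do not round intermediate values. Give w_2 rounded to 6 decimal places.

2.678395

f'(w) = exp(w)
w_0 = 1.340000: f = -7.280956, f' = 3.819044 → w_1 = 1.340000 - (-7.280956)/(3.819044) = 3.246487
w_1 = 3.246487: f = 14.599895, f' = 25.699895 → w_2 = 3.246487 - (14.599895)/(25.699895) = 2.678395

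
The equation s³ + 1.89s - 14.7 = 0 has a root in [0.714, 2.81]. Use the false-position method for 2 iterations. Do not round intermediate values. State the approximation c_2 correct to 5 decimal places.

2.09459

False-position update: c = (a·f(b) − b·f(a))/(f(b) − f(a)); replace the endpoint whose sign matches f(c).
f(0.714000) = -12.986546, f(2.810000) = 12.798941
step 1: c = 1.769625, f(c) = -5.813702 < 0 → new bracket [1.769625, 2.810000]
step 2: c = 2.094588, f(c) = -1.551639 < 0 → new bracket [2.094588, 2.810000]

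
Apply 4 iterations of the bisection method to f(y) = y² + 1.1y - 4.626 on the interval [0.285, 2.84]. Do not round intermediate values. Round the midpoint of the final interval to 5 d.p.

1.64234

f(0.285000) = -4.231275, f(2.840000) = 6.563600 (opposite signs)
step 1: m = 1.562500, f(m) = -0.465844 < 0 → root in [1.562500, 2.840000]
step 2: m = 2.201250, f(m) = 2.640877 > 0 → root in [1.562500, 2.201250]
step 3: m = 1.881875, f(m) = 0.985516 > 0 → root in [1.562500, 1.881875]
step 4: m = 1.722187, f(m) = 0.234336 > 0 → root in [1.562500, 1.722187]
Midpoint of [1.562500, 1.722187] = 1.642344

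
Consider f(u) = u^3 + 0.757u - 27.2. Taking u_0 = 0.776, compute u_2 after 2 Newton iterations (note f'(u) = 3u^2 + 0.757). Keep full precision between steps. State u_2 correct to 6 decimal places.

u_0 = 0.776000: f = -26.145279, f' = 2.563528 → u_1 = 0.776000 - (-26.145279)/(2.563528) = 10.974944
u_1 = 10.974944: f = 1303.033535, f' = 362.105211 → u_2 = 10.974944 - (1303.033535)/(362.105211) = 7.376450

7.376450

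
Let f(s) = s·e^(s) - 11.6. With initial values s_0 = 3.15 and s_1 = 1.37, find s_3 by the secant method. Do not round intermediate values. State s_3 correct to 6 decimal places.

Secant update: s_(k+1) = s_k − f(s_k)·(s_k − s_(k-1))/(f(s_k) − f(s_(k-1))).
f(s_0) = 61.908603, f(s_1) = -6.208570
s_2 = 1.370000 - (-6.208570)·(1.370000 - 3.150000)/(-6.208570 - (61.908603)) = 1.532239; f(s_2) = -4.507990
s_3 = 1.532239 - (-4.507990)·(1.532239 - 1.370000)/(-4.507990 - (-6.208570)) = 1.962310; f(s_3) = 2.363309

1.962310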